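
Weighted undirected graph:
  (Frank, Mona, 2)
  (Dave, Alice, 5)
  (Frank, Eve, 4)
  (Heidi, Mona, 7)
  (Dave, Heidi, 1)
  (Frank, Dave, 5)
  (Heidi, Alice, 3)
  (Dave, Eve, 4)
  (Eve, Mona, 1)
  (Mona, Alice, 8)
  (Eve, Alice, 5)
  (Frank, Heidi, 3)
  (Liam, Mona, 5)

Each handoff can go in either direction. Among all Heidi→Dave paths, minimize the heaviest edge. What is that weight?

1

Checking several routes:
Heidi - Dave: max(1) = 1
Heidi - Frank - Dave: max(3, 5) = 5
Heidi - Frank - Eve - Dave: max(3, 4, 4) = 4
Heidi - Frank - Mona - Eve - Dave: max(3, 2, 1, 4) = 4
Smallest bottleneck: 1.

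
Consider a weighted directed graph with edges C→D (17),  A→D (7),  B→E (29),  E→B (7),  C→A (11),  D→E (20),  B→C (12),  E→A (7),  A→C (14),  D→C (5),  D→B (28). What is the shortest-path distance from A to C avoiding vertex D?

14

Paths from A to C avoiding D:
A - C: 14
Best route has total 14.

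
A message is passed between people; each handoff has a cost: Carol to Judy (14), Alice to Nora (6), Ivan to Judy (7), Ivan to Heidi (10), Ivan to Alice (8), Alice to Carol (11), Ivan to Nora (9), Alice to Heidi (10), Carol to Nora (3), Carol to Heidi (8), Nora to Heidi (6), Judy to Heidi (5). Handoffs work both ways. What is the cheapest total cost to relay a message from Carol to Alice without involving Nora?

Some routes from Carol to Alice avoiding Nora:
Carol -> Heidi -> Judy -> Ivan -> Alice: 8 + 5 + 7 + 8 = 28
Carol -> Heidi -> Ivan -> Alice: 8 + 10 + 8 = 26
Carol -> Judy -> Heidi -> Alice: 14 + 5 + 10 = 29
Carol -> Alice: 11
Carol -> Heidi -> Alice: 8 + 10 = 18
The minimum is 11.

11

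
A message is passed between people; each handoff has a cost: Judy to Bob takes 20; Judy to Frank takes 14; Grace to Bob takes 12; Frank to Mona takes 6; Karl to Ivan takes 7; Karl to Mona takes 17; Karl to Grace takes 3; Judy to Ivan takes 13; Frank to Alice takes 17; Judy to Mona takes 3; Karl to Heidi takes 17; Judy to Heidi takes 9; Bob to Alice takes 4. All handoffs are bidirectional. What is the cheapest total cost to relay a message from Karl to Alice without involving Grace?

40

Some routes from Karl to Alice avoiding Grace:
Karl-Mona-Frank-Alice: 17 + 6 + 17 = 40
Karl-Mona-Judy-Bob-Alice: 17 + 3 + 20 + 4 = 44
Karl-Ivan-Judy-Bob-Alice: 7 + 13 + 20 + 4 = 44
The minimum is 40.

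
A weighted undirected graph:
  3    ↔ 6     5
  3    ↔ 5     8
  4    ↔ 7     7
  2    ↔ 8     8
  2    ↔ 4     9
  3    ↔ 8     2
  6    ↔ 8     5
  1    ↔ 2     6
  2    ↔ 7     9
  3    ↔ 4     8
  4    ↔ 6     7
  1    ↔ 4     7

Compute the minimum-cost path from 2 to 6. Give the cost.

13

Checking several routes:
2→8→3→6: 8 + 2 + 5 = 15
2→8→6: 8 + 5 = 13
2→1→4→6: 6 + 7 + 7 = 20
2→4→6: 9 + 7 = 16
Best route has total 13.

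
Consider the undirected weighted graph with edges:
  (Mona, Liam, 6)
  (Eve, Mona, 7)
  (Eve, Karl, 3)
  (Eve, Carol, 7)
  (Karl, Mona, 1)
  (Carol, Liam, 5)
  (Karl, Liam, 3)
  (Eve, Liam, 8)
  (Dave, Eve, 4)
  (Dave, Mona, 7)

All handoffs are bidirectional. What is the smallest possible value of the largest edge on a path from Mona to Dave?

Comparing a few candidate routes:
Mona-Karl-Eve-Dave: max(1, 3, 4) = 4
Mona-Liam-Karl-Eve-Dave: max(6, 3, 3, 4) = 6
Mona-Liam-Carol-Eve-Dave: max(6, 5, 7, 4) = 7
Mona-Eve-Dave: max(7, 4) = 7
Smallest bottleneck: 4.

4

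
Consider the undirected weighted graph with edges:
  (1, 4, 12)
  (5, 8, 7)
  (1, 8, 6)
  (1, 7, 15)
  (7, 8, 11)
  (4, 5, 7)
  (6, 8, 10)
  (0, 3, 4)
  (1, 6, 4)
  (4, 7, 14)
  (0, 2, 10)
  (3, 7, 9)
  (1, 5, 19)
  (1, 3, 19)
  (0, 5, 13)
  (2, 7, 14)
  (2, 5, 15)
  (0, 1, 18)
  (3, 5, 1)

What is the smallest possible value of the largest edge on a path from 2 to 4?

10

Comparing a few candidate routes:
2 → 0 → 3 → 7 → 8 → 1 → 4: max(10, 4, 9, 11, 6, 12) = 12
2 → 0 → 3 → 5 → 4: max(10, 4, 1, 7) = 10
2 → 0 → 3 → 7 → 8 → 5 → 4: max(10, 4, 9, 11, 7, 7) = 11
Smallest bottleneck: 10.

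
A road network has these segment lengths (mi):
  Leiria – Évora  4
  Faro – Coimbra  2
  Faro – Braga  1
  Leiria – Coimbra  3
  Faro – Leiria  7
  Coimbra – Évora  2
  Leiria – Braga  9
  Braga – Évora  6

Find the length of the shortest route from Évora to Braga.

5

Checking several routes:
Évora - Coimbra - Leiria - Faro - Braga: 2 + 3 + 7 + 1 = 13
Évora - Braga: 6
Évora - Leiria - Coimbra - Faro - Braga: 4 + 3 + 2 + 1 = 10
Évora - Leiria - Faro - Braga: 4 + 7 + 1 = 12
Évora - Coimbra - Faro - Braga: 2 + 2 + 1 = 5
Évora - Leiria - Braga: 4 + 9 = 13
Shortest: 5 mi.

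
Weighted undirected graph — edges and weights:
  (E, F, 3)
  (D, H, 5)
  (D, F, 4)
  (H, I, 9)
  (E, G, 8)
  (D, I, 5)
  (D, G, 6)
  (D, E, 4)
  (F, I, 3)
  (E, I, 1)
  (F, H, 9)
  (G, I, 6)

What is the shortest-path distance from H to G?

Some routes from H to G:
H -> I -> G: 9 + 6 = 15
H -> D -> I -> G: 5 + 5 + 6 = 16
H -> D -> E -> G: 5 + 4 + 8 = 17
H -> D -> G: 5 + 6 = 11
H -> D -> E -> I -> G: 5 + 4 + 1 + 6 = 16
Shortest: 11.

11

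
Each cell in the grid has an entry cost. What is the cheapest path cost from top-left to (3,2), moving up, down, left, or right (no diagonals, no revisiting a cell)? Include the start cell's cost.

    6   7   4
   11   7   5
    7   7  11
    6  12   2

35

Best path: r0c0 → r0c1 → r0c2 → r1c2 → r2c2 → r3c2
Cost: 6 + 7 + 4 + 5 + 11 + 2 = 35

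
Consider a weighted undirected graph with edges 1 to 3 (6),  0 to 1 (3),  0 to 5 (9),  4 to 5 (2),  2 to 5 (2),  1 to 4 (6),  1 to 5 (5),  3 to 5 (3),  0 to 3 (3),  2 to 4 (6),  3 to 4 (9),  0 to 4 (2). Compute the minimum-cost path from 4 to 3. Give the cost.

5

A few of the 4→3 routes:
4 → 0 → 3: 2 + 3 = 5
4 → 5 → 3: 2 + 3 = 5
4 → 3: 9
Shortest: 5.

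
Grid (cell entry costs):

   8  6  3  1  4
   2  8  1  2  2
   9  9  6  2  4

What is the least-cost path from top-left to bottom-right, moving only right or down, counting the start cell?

Best path: [0,0]→[0,1]→[0,2]→[0,3]→[1,3]→[1,4]→[2,4]
Cost: 8 + 6 + 3 + 1 + 2 + 2 + 4 = 26
(Top row then right column would cost 28.)

26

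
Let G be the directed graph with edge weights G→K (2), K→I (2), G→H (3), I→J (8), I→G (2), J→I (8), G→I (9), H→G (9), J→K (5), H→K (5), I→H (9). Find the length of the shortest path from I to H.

5

Routes from I to H:
I - G - H: 2 + 3 = 5
I - H: 9
The minimum is 5.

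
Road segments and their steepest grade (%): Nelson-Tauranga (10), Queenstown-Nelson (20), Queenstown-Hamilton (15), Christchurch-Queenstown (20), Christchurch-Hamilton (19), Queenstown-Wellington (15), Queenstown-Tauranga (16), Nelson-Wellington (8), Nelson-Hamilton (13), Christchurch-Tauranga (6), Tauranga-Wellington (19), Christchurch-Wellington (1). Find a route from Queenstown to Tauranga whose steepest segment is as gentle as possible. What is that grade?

Checking several routes:
Queenstown→Wellington→Christchurch→Hamilton→Nelson→Tauranga: max(15, 1, 19, 13, 10) = 19
Queenstown→Hamilton→Nelson→Tauranga: max(15, 13, 10) = 15
Queenstown→Wellington→Nelson→Tauranga: max(15, 8, 10) = 15
Queenstown→Wellington→Christchurch→Tauranga: max(15, 1, 6) = 15
Queenstown→Hamilton→Nelson→Wellington→Christchurch→Tauranga: max(15, 13, 8, 1, 6) = 15
Queenstown→Tauranga: max(16) = 16
Smallest bottleneck: 15%.

15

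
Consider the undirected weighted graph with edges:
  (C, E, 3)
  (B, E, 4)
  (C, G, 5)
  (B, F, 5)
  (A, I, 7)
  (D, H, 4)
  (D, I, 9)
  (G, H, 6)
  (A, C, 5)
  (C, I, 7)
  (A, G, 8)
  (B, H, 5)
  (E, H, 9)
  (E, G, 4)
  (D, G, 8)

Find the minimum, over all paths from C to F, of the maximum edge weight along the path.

Comparing a few candidate routes:
C→E→G→H→B→F: max(3, 4, 6, 5, 5) = 6
C→E→B→F: max(3, 4, 5) = 5
C→E→G→D→H→B→F: max(3, 4, 8, 4, 5, 5) = 8
C→G→E→B→F: max(5, 4, 4, 5) = 5
C→G→H→B→F: max(5, 6, 5, 5) = 6
The minimum achievable maximum is 5.

5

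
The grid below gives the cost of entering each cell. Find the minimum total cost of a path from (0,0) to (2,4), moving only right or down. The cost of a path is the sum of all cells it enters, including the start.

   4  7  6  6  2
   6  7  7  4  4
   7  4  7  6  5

34

One optimal route is r0c0 → r0c1 → r0c2 → r0c3 → r0c4 → r1c4 → r2c4.
Its cost is 4 + 7 + 6 + 6 + 2 + 4 + 5 = 34.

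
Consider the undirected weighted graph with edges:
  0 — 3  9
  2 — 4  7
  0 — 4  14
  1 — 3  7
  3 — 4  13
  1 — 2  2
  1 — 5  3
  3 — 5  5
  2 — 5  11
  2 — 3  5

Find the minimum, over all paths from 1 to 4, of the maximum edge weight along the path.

A few of the 1→4 routes:
1 -> 2 -> 4: max(2, 7) = 7
1 -> 3 -> 5 -> 2 -> 4: max(7, 5, 11, 7) = 11
1 -> 3 -> 2 -> 4: max(7, 5, 7) = 7
1 -> 5 -> 3 -> 2 -> 4: max(3, 5, 5, 7) = 7
1 -> 5 -> 2 -> 4: max(3, 11, 7) = 11
1 -> 2 -> 5 -> 3 -> 4: max(2, 11, 5, 13) = 13
The minimum achievable maximum is 7.

7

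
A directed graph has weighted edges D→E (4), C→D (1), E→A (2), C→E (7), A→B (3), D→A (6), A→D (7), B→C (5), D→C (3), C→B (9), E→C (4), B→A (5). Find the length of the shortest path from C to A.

7

Candidate routes:
C - B - A: 9 + 5 = 14
C - D - A: 1 + 6 = 7
C - D - E - A: 1 + 4 + 2 = 7
C - E - A: 7 + 2 = 9
The minimum is 7.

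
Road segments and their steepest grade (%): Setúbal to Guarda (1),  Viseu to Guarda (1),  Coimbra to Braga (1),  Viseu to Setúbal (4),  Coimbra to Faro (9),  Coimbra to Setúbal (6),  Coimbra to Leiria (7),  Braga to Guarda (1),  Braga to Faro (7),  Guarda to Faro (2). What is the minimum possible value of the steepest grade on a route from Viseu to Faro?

2

A few of the Viseu→Faro routes:
Viseu→Setúbal→Coimbra→Braga→Guarda→Faro: max(4, 6, 1, 1, 2) = 6
Viseu→Guarda→Braga→Faro: max(1, 1, 7) = 7
Viseu→Guarda→Faro: max(1, 2) = 2
Viseu→Setúbal→Guarda→Faro: max(4, 1, 2) = 4
Viseu→Guarda→Setúbal→Coimbra→Braga→Faro: max(1, 1, 6, 1, 7) = 7
Smallest bottleneck: 2%.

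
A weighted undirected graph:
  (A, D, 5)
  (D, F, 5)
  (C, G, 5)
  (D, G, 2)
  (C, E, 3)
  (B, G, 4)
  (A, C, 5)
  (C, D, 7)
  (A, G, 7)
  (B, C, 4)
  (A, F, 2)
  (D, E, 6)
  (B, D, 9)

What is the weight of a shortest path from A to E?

8

Some routes from A to E:
A - G - D - E: 7 + 2 + 6 = 15
A - G - C - E: 7 + 5 + 3 = 15
A - D - G - C - E: 5 + 2 + 5 + 3 = 15
A - C - E: 5 + 3 = 8
A - D - E: 5 + 6 = 11
A - F - D - E: 2 + 5 + 6 = 13
Shortest: 8.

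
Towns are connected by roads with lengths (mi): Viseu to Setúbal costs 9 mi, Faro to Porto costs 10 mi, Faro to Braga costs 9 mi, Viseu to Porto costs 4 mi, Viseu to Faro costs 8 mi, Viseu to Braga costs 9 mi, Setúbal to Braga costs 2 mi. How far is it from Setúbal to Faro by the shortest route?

11

Checking several routes:
Setúbal→Viseu→Porto→Faro: 9 + 4 + 10 = 23
Setúbal→Braga→Faro: 2 + 9 = 11
Setúbal→Braga→Viseu→Faro: 2 + 9 + 8 = 19
Setúbal→Viseu→Faro: 9 + 8 = 17
The minimum is 11 mi.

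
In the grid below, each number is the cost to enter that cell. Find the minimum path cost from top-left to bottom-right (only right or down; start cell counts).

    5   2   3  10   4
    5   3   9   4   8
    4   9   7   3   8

34

One optimal route is r0c0 r0c1 r0c2 r1c2 r1c3 r2c3 r2c4.
Its cost is 5 + 2 + 3 + 9 + 4 + 3 + 8 = 34.
For comparison, the top-then-right route costs 40.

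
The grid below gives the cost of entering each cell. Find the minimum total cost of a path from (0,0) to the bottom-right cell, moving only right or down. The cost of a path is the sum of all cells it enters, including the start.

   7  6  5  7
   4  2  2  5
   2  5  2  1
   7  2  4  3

Best path: (0,0) → (1,0) → (1,1) → (1,2) → (2,2) → (2,3) → (3,3)
Cost: 7 + 4 + 2 + 2 + 2 + 1 + 3 = 21

21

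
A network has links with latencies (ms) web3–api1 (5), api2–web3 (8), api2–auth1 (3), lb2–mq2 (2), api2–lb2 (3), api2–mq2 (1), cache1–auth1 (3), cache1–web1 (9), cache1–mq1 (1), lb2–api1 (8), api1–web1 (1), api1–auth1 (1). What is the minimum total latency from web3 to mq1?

10

A few of the web3→mq1 routes:
web3 → api2 → auth1 → cache1 → mq1: 8 + 3 + 3 + 1 = 15
web3 → api1 → auth1 → cache1 → mq1: 5 + 1 + 3 + 1 = 10
web3 → api2 → auth1 → api1 → web1 → cache1 → mq1: 8 + 3 + 1 + 1 + 9 + 1 = 23
web3 → api1 → web1 → cache1 → mq1: 5 + 1 + 9 + 1 = 16
The minimum is 10 ms.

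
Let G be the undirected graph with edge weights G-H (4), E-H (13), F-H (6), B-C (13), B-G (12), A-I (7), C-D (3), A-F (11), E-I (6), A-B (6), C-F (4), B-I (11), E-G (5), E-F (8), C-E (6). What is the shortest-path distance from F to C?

4

Checking several routes:
F - H - E - C: 6 + 13 + 6 = 25
F - C: 4
F - E - C: 8 + 6 = 14
F - H - G - E - C: 6 + 4 + 5 + 6 = 21
The minimum is 4.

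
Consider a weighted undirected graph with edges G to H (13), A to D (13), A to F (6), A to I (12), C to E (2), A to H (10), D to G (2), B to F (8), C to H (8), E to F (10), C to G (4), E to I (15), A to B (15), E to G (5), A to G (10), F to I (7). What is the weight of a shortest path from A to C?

A few of the A→C routes:
A - G - E - C: 10 + 5 + 2 = 17
A - D - G - C: 13 + 2 + 4 = 19
A - F - E - C: 6 + 10 + 2 = 18
A - G - C: 10 + 4 = 14
A - H - C: 10 + 8 = 18
Shortest: 14.

14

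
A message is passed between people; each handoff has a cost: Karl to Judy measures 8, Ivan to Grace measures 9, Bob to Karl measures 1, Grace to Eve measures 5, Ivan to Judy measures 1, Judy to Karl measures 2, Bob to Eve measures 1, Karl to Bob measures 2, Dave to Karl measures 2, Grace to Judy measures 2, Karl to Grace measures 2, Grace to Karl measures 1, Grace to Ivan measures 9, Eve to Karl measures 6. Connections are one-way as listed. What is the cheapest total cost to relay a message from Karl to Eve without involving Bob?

7

Paths from Karl to Eve avoiding Bob:
Karl → Grace → Eve: 2 + 5 = 7
Best route has total 7.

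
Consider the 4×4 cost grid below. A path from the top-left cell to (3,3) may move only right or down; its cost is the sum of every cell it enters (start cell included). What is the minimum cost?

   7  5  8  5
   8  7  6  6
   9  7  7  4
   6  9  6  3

38

Take [0,0] -> [0,1] -> [0,2] -> [0,3] -> [1,3] -> [2,3] -> [3,3] for a total of 7 + 5 + 8 + 5 + 6 + 4 + 3 = 38.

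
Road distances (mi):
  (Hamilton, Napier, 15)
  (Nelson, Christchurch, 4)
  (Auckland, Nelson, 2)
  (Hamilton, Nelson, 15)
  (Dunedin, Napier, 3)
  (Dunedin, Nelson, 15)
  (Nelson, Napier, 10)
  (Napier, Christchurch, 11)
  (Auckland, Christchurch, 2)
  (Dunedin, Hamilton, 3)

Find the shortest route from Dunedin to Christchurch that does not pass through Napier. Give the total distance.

Candidate routes:
Dunedin - Hamilton - Nelson - Christchurch: 3 + 15 + 4 = 22
Dunedin - Nelson - Christchurch: 15 + 4 = 19
Dunedin - Nelson - Auckland - Christchurch: 15 + 2 + 2 = 19
Dunedin - Hamilton - Nelson - Auckland - Christchurch: 3 + 15 + 2 + 2 = 22
Shortest: 19 mi.

19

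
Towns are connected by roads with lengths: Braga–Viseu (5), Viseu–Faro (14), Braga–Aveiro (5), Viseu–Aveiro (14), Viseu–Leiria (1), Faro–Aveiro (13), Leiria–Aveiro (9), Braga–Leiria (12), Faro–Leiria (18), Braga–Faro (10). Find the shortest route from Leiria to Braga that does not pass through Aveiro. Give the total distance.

6

Some routes from Leiria to Braga avoiding Aveiro:
Leiria → Viseu → Faro → Braga: 1 + 14 + 10 = 25
Leiria → Braga: 12
Leiria → Viseu → Braga: 1 + 5 = 6
Shortest: 6.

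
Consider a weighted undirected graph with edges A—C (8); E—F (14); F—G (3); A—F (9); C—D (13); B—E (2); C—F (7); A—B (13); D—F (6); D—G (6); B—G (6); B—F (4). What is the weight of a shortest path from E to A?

Checking several routes:
E - B - F - A: 2 + 4 + 9 = 15
E - B - F - C - A: 2 + 4 + 7 + 8 = 21
E - B - G - F - A: 2 + 6 + 3 + 9 = 20
E - B - A: 2 + 13 = 15
Shortest: 15.

15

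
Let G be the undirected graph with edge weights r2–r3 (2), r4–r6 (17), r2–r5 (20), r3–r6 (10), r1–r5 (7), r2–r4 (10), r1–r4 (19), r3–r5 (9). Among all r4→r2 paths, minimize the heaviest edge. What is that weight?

Some routes from r4 to r2:
r4 → r2: max(10) = 10
r4 → r1 → r5 → r3 → r2: max(19, 7, 9, 2) = 19
r4 → r6 → r3 → r2: max(17, 10, 2) = 17
Best route has worst link 10.

10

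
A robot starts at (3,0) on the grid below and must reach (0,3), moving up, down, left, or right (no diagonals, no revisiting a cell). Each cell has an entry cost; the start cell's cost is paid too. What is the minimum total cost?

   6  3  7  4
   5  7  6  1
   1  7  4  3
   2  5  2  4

One optimal route is [3,0] → [3,1] → [3,2] → [2,2] → [2,3] → [1,3] → [0,3].
Its cost is 2 + 5 + 2 + 4 + 3 + 1 + 4 = 21.

21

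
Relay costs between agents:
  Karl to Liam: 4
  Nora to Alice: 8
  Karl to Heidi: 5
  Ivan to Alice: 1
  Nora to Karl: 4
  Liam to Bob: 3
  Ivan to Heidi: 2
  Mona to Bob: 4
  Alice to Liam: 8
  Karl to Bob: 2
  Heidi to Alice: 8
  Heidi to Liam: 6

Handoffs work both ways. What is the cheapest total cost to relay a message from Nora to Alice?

8

A few of the Nora→Alice routes:
Nora→Karl→Heidi→Ivan→Alice: 4 + 5 + 2 + 1 = 12
Nora→Alice: 8
Nora→Karl→Liam→Alice: 4 + 4 + 8 = 16
The minimum is 8.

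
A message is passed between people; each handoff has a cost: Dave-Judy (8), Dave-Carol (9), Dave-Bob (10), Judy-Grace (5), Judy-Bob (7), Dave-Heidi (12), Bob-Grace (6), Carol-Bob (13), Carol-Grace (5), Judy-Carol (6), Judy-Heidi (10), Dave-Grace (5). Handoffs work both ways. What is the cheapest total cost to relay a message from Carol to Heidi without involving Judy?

A few of the Carol→Heidi routes:
Carol -> Dave -> Heidi: 9 + 12 = 21
Carol -> Grace -> Bob -> Dave -> Heidi: 5 + 6 + 10 + 12 = 33
Carol -> Bob -> Dave -> Heidi: 13 + 10 + 12 = 35
Carol -> Grace -> Dave -> Heidi: 5 + 5 + 12 = 22
Best route has total 21.

21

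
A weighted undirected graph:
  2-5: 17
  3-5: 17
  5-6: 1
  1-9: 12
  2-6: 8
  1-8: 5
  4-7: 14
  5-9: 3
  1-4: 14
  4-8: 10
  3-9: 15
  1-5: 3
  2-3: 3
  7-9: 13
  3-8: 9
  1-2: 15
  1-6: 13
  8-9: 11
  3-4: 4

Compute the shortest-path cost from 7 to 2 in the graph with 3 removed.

25

Checking several routes:
7 - 9 - 5 - 2: 13 + 3 + 17 = 33
7 - 9 - 5 - 1 - 2: 13 + 3 + 3 + 15 = 34
7 - 9 - 5 - 6 - 2: 13 + 3 + 1 + 8 = 25
Best route has total 25.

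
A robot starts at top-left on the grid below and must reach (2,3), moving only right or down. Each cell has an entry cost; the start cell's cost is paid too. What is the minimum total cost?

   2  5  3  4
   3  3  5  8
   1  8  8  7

One optimal route is [0,0] → [1,0] → [1,1] → [1,2] → [1,3] → [2,3].
Its cost is 2 + 3 + 3 + 5 + 8 + 7 = 28.
(Top row then right column would cost 29.)

28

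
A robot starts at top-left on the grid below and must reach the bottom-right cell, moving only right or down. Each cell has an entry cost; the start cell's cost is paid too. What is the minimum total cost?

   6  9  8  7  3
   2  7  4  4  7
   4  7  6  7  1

31

Cheapest: (0,0)→(1,0)→(1,1)→(1,2)→(1,3)→(1,4)→(2,4)
  6 + 2 + 7 + 4 + 4 + 7 + 1 = 31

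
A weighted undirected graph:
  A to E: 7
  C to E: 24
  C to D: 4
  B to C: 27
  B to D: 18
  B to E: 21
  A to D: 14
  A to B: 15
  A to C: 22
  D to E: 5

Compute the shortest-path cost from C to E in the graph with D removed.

24

Some routes from C to E avoiding D:
C→E: 24
C→B→E: 27 + 21 = 48
C→A→E: 22 + 7 = 29
Best route has total 24.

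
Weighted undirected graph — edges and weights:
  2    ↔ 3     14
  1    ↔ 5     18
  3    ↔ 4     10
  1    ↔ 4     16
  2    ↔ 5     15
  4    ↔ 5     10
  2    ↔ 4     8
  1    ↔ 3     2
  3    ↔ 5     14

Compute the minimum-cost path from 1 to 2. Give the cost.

Comparing a few candidate routes:
1→3→2: 2 + 14 = 16
1→4→2: 16 + 8 = 24
1→3→4→2: 2 + 10 + 8 = 20
Best route has total 16.

16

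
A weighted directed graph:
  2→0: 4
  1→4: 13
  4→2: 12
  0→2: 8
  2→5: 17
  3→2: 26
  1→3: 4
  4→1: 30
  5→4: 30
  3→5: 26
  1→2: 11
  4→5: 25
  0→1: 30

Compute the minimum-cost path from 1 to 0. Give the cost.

15

Routes from 1 to 0:
1→3→2→0: 4 + 26 + 4 = 34
1→2→0: 11 + 4 = 15
1→3→5→4→2→0: 4 + 26 + 30 + 12 + 4 = 76
1→4→2→0: 13 + 12 + 4 = 29
The minimum is 15.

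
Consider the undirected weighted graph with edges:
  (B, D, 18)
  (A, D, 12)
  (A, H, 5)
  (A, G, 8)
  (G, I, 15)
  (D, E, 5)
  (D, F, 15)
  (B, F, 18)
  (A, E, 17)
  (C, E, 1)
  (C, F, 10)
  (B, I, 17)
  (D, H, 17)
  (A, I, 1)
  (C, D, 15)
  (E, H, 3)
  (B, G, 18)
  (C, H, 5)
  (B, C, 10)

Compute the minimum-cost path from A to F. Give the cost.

19

Some routes from A to F:
A → D → F: 12 + 15 = 27
A → H → E → C → F: 5 + 3 + 1 + 10 = 19
A → H → C → F: 5 + 5 + 10 = 20
Best route has total 19.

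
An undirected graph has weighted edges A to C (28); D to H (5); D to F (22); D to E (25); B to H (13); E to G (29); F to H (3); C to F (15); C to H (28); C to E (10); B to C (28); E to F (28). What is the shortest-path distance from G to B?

67

Some routes from G to B:
G-E-F-H-B: 29 + 28 + 3 + 13 = 73
G-E-C-B: 29 + 10 + 28 = 67
G-E-D-H-B: 29 + 25 + 5 + 13 = 72
G-E-C-F-H-B: 29 + 10 + 15 + 3 + 13 = 70
G-E-C-H-B: 29 + 10 + 28 + 13 = 80
G-E-D-F-H-B: 29 + 25 + 22 + 3 + 13 = 92
Shortest: 67.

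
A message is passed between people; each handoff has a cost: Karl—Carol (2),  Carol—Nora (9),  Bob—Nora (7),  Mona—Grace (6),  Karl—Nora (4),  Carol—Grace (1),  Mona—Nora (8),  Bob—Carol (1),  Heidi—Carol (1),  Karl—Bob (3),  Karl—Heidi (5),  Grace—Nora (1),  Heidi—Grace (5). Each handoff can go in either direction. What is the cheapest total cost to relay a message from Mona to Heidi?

Checking several routes:
Mona → Nora → Grace → Carol → Heidi: 8 + 1 + 1 + 1 = 11
Mona → Grace → Carol → Karl → Heidi: 6 + 1 + 2 + 5 = 14
Mona → Grace → Nora → Karl → Carol → Heidi: 6 + 1 + 4 + 2 + 1 = 14
Mona → Grace → Heidi: 6 + 5 = 11
Mona → Grace → Carol → Heidi: 6 + 1 + 1 = 8
Best route has total 8.

8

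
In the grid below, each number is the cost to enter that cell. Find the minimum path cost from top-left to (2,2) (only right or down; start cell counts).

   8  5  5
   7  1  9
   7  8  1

Best path: [0,0] -> [0,1] -> [1,1] -> [2,1] -> [2,2]
Cost: 8 + 5 + 1 + 8 + 1 = 23

23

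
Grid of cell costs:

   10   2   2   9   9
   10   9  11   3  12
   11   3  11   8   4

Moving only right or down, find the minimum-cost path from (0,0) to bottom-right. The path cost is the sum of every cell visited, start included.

One optimal route is (0,0) -> (0,1) -> (0,2) -> (0,3) -> (1,3) -> (2,3) -> (2,4).
Its cost is 10 + 2 + 2 + 9 + 3 + 8 + 4 = 38.
(Top row then right column would cost 48.)

38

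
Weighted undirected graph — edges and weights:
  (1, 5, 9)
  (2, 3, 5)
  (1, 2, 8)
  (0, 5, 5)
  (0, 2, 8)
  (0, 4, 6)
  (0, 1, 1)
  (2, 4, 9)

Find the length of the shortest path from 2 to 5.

13

Some routes from 2 to 5:
2 - 1 - 0 - 5: 8 + 1 + 5 = 14
2 - 1 - 5: 8 + 9 = 17
2 - 0 - 5: 8 + 5 = 13
2 - 0 - 1 - 5: 8 + 1 + 9 = 18
Shortest: 13.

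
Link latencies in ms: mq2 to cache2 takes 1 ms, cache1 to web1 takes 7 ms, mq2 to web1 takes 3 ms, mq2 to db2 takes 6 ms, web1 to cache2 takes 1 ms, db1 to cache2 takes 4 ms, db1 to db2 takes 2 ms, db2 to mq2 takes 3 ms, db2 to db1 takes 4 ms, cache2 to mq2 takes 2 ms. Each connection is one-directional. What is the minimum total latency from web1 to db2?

9

Routes from web1 to db2:
web1-cache2-mq2-db2: 1 + 2 + 6 = 9
The minimum is 9 ms.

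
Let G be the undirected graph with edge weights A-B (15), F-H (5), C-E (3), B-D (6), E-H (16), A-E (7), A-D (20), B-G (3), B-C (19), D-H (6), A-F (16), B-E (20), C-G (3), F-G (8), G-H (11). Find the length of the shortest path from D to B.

6

Some routes from D to B:
D-B: 6
D-H-F-G-B: 6 + 5 + 8 + 3 = 22
D-H-E-C-G-B: 6 + 16 + 3 + 3 + 3 = 31
D-H-G-B: 6 + 11 + 3 = 20
Shortest: 6.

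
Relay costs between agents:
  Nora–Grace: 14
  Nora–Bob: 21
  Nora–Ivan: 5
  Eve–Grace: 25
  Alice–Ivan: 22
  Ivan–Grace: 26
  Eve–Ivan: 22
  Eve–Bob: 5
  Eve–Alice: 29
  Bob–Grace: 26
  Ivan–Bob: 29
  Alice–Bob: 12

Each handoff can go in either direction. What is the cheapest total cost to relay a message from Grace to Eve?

25

Some routes from Grace to Eve:
Grace-Nora-Bob-Eve: 14 + 21 + 5 = 40
Grace-Eve: 25
Grace-Bob-Eve: 26 + 5 = 31
The minimum is 25.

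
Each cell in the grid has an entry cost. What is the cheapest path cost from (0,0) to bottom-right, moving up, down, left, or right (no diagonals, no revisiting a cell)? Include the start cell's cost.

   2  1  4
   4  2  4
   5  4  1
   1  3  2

Path r0c0 r0c1 r1c1 r1c2 r2c2 r3c2: 2 + 1 + 2 + 4 + 1 + 2 = 12.

12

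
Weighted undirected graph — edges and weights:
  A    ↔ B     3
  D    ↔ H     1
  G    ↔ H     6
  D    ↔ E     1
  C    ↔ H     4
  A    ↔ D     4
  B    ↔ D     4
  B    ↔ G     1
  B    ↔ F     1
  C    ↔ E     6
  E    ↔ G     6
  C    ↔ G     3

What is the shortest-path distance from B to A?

3

Some routes from B to A:
B-G-E-D-A: 1 + 6 + 1 + 4 = 12
B-D-A: 4 + 4 = 8
B-G-H-D-A: 1 + 6 + 1 + 4 = 12
B-A: 3
Best route has total 3.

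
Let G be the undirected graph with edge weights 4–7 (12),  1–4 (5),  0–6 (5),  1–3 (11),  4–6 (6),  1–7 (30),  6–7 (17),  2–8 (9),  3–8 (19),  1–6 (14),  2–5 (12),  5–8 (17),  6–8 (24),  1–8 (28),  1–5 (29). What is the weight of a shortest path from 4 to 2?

Some routes from 4 to 2:
4 -> 1 -> 8 -> 2: 5 + 28 + 9 = 42
4 -> 6 -> 8 -> 2: 6 + 24 + 9 = 39
4 -> 6 -> 1 -> 8 -> 2: 6 + 14 + 28 + 9 = 57
4 -> 1 -> 3 -> 8 -> 2: 5 + 11 + 19 + 9 = 44
4 -> 1 -> 5 -> 2: 5 + 29 + 12 = 46
4 -> 1 -> 6 -> 8 -> 2: 5 + 14 + 24 + 9 = 52
The minimum is 39.

39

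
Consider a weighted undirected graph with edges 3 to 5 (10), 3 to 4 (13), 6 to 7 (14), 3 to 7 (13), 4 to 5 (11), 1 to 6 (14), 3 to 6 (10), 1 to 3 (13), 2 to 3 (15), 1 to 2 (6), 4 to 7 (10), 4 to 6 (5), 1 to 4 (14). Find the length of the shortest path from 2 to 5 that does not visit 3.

Candidate routes:
2 - 1 - 6 - 7 - 4 - 5: 6 + 14 + 14 + 10 + 11 = 55
2 - 1 - 4 - 5: 6 + 14 + 11 = 31
2 - 1 - 6 - 4 - 5: 6 + 14 + 5 + 11 = 36
Shortest: 31.

31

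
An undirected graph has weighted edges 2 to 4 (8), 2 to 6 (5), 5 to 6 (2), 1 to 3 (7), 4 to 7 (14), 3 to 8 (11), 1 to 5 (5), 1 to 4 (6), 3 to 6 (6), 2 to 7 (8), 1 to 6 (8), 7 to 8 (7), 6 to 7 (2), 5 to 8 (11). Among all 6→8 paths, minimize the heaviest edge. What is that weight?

7

Comparing a few candidate routes:
6 -> 3 -> 1 -> 4 -> 2 -> 7 -> 8: max(6, 7, 6, 8, 8, 7) = 8
6 -> 2 -> 7 -> 8: max(5, 8, 7) = 8
6 -> 7 -> 8: max(2, 7) = 7
Best route has worst link 7.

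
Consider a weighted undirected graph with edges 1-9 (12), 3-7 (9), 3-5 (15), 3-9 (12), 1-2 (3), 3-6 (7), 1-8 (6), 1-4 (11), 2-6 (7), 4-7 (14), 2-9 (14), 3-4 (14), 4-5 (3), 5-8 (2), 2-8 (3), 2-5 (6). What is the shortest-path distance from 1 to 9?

A few of the 1→9 routes:
1→9: 12
1→2→6→3→9: 3 + 7 + 7 + 12 = 29
1→2→9: 3 + 14 = 17
1→8→5→2→9: 6 + 2 + 6 + 14 = 28
1→8→2→9: 6 + 3 + 14 = 23
Shortest: 12.

12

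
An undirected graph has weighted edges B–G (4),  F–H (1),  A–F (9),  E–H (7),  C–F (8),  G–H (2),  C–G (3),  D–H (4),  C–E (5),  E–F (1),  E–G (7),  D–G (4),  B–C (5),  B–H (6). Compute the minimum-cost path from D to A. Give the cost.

Comparing a few candidate routes:
D→H→F→A: 4 + 1 + 9 = 14
D→G→C→E→F→A: 4 + 3 + 5 + 1 + 9 = 22
D→H→E→F→A: 4 + 7 + 1 + 9 = 21
D→G→H→E→F→A: 4 + 2 + 7 + 1 + 9 = 23
D→G→H→F→A: 4 + 2 + 1 + 9 = 16
D→G→E→F→A: 4 + 7 + 1 + 9 = 21
Best route has total 14.

14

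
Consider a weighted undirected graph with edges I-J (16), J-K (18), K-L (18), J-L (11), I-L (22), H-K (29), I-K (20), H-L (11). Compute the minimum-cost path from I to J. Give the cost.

Some routes from I to J:
I → L → K → J: 22 + 18 + 18 = 58
I → J: 16
I → L → J: 22 + 11 = 33
I → K → H → L → J: 20 + 29 + 11 + 11 = 71
I → K → J: 20 + 18 = 38
I → K → L → J: 20 + 18 + 11 = 49
The minimum is 16.

16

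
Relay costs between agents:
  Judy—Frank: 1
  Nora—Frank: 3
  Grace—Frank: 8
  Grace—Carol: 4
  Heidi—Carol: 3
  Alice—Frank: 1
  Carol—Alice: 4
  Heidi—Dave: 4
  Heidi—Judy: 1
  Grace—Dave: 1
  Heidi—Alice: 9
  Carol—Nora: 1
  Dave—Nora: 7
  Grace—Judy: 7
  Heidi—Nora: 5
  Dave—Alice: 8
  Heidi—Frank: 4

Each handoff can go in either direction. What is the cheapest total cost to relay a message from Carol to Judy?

A few of the Carol→Judy routes:
Carol -> Heidi -> Judy: 3 + 1 = 4
Carol -> Nora -> Frank -> Judy: 1 + 3 + 1 = 5
Carol -> Alice -> Frank -> Judy: 4 + 1 + 1 = 6
Best route has total 4.

4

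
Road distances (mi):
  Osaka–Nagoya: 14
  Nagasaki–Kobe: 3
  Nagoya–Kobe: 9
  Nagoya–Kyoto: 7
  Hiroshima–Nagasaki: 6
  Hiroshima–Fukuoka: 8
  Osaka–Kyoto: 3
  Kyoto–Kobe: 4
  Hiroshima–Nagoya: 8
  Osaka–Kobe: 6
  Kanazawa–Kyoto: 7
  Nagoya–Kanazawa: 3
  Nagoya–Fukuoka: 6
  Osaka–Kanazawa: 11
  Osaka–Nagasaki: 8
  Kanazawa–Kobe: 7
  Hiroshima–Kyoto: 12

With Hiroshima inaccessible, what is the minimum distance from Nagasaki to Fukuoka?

18

Comparing a few candidate routes:
Nagasaki-Kobe-Kyoto-Nagoya-Fukuoka: 3 + 4 + 7 + 6 = 20
Nagasaki-Kobe-Nagoya-Fukuoka: 3 + 9 + 6 = 18
Nagasaki-Osaka-Kyoto-Nagoya-Fukuoka: 8 + 3 + 7 + 6 = 24
Nagasaki-Kobe-Kyoto-Kanazawa-Nagoya-Fukuoka: 3 + 4 + 7 + 3 + 6 = 23
Nagasaki-Kobe-Kanazawa-Nagoya-Fukuoka: 3 + 7 + 3 + 6 = 19
Shortest: 18 mi.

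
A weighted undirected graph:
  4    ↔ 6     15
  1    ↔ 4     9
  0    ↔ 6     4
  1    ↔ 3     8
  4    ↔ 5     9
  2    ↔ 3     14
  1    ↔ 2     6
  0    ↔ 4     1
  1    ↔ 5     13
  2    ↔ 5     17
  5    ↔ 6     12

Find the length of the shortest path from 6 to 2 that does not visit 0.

29

Some routes from 6 to 2 avoiding 0:
6→5→2: 12 + 17 = 29
6→4→1→2: 15 + 9 + 6 = 30
6→5→1→2: 12 + 13 + 6 = 31
6→4→5→2: 15 + 9 + 17 = 41
6→5→4→1→2: 12 + 9 + 9 + 6 = 36
The minimum is 29.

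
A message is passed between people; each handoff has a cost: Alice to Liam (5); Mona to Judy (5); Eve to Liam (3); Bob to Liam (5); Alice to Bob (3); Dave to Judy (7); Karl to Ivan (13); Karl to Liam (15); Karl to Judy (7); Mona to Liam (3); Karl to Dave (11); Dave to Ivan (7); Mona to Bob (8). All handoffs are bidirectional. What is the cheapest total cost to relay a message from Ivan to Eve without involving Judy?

31

Routes from Ivan to Eve avoiding Judy:
Ivan → Karl → Liam → Eve: 13 + 15 + 3 = 31
Ivan → Dave → Karl → Liam → Eve: 7 + 11 + 15 + 3 = 36
Best route has total 31.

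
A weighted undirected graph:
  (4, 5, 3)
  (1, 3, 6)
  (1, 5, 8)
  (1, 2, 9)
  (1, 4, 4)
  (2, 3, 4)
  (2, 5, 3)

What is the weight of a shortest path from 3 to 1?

Routes from 3 to 1:
3 - 2 - 5 - 4 - 1: 4 + 3 + 3 + 4 = 14
3 - 2 - 1: 4 + 9 = 13
3 - 1: 6
3 - 2 - 5 - 1: 4 + 3 + 8 = 15
The minimum is 6.

6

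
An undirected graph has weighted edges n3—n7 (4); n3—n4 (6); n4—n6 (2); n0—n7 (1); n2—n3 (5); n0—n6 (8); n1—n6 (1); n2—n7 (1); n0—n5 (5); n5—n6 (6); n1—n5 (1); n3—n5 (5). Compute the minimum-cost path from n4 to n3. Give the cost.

6

Some routes from n4 to n3:
n4 → n6 → n5 → n3: 2 + 6 + 5 = 13
n4 → n6 → n1 → n5 → n3: 2 + 1 + 1 + 5 = 9
n4 → n3: 6
Shortest: 6.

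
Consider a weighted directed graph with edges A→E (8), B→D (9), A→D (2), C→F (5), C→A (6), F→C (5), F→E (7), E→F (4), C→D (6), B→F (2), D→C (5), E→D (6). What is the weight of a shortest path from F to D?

11

Paths from F to D:
F→C→A→E→D: 5 + 6 + 8 + 6 = 25
F→E→D: 7 + 6 = 13
F→C→D: 5 + 6 = 11
F→C→A→D: 5 + 6 + 2 = 13
Best route has total 11.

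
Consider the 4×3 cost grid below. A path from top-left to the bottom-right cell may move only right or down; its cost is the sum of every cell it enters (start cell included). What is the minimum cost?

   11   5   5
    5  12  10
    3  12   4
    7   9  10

45

One optimal route is [0,0] [0,1] [0,2] [1,2] [2,2] [3,2].
Its cost is 11 + 5 + 5 + 10 + 4 + 10 = 45.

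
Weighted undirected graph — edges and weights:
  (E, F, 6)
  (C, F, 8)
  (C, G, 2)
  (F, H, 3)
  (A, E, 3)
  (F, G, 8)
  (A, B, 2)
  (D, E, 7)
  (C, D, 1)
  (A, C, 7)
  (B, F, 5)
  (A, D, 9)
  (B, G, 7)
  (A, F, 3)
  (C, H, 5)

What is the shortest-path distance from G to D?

3

Some routes from G to D:
G - C - D: 2 + 1 = 3
G - F - H - C - D: 8 + 3 + 5 + 1 = 17
G - F - C - D: 8 + 8 + 1 = 17
G - B - A - C - D: 7 + 2 + 7 + 1 = 17
G - C - A - D: 2 + 7 + 9 = 18
G - B - A - D: 7 + 2 + 9 = 18
The minimum is 3.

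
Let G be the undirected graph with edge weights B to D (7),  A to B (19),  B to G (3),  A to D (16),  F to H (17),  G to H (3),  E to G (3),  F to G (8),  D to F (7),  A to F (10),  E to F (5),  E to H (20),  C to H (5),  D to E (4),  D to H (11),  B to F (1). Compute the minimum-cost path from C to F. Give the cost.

12

Some routes from C to F:
C -> H -> G -> F: 5 + 3 + 8 = 16
C -> H -> G -> B -> F: 5 + 3 + 3 + 1 = 12
C -> H -> G -> E -> F: 5 + 3 + 3 + 5 = 16
C -> H -> G -> E -> D -> F: 5 + 3 + 3 + 4 + 7 = 22
C -> H -> F: 5 + 17 = 22
Best route has total 12.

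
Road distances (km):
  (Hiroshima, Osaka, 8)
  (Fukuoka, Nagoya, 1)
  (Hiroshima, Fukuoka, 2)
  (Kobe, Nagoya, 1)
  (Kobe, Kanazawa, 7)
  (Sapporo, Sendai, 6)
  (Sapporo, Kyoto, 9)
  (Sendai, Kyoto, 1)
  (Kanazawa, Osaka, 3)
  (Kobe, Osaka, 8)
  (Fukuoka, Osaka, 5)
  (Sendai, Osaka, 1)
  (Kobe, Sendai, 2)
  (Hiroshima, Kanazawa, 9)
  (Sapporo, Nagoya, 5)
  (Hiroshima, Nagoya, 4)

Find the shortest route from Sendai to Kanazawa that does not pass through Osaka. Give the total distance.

9

Checking several routes:
Sendai → Kyoto → Sapporo → Nagoya → Kobe → Kanazawa: 1 + 9 + 5 + 1 + 7 = 23
Sendai → Kobe → Kanazawa: 2 + 7 = 9
Sendai → Kobe → Nagoya → Hiroshima → Kanazawa: 2 + 1 + 4 + 9 = 16
Sendai → Kobe → Nagoya → Fukuoka → Hiroshima → Kanazawa: 2 + 1 + 1 + 2 + 9 = 15
Sendai → Sapporo → Nagoya → Kobe → Kanazawa: 6 + 5 + 1 + 7 = 19
The minimum is 9 km.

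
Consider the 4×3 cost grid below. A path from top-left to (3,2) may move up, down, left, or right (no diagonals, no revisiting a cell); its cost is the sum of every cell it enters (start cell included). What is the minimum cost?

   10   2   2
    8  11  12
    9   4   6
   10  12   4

Take [0,0] [0,1] [0,2] [1,2] [2,2] [3,2] for a total of 10 + 2 + 2 + 12 + 6 + 4 = 36.

36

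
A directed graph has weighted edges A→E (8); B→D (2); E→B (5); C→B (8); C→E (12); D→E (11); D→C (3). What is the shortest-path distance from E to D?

Routes from E to D:
E→B→D: 5 + 2 = 7
The minimum is 7.

7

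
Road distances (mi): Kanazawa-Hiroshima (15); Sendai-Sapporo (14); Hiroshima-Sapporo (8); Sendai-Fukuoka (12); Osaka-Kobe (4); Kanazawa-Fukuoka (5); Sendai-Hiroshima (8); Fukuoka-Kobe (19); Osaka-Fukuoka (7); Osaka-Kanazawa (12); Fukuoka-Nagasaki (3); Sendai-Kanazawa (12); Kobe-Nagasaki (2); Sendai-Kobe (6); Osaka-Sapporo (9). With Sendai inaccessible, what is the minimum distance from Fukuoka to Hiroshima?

Comparing a few candidate routes:
Fukuoka → Nagasaki → Kobe → Osaka → Sapporo → Hiroshima: 3 + 2 + 4 + 9 + 8 = 26
Fukuoka → Osaka → Sapporo → Hiroshima: 7 + 9 + 8 = 24
Fukuoka → Kanazawa → Osaka → Sapporo → Hiroshima: 5 + 12 + 9 + 8 = 34
Fukuoka → Kanazawa → Hiroshima: 5 + 15 = 20
Shortest: 20 mi.

20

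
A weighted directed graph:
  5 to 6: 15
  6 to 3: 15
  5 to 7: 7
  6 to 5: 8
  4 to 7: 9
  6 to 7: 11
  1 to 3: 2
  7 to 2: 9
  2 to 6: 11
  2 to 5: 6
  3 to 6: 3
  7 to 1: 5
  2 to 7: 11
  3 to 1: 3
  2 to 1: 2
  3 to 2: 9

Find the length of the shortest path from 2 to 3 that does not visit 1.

26

Paths from 2 to 3 avoiding 1:
2→5→6→3: 6 + 15 + 15 = 36
2→6→3: 11 + 15 = 26
Shortest: 26.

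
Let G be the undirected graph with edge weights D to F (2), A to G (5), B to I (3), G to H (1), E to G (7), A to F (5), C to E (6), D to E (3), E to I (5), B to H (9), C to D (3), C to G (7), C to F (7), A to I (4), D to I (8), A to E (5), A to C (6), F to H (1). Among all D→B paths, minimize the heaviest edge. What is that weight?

Comparing a few candidate routes:
D → F → A → E → I → B: max(2, 5, 5, 5, 3) = 5
D → F → H → G → A → I → B: max(2, 1, 1, 5, 4, 3) = 5
D → F → H → G → A → E → I → B: max(2, 1, 1, 5, 5, 5, 3) = 5
D → F → A → I → B: max(2, 5, 4, 3) = 5
D → E → A → I → B: max(3, 5, 4, 3) = 5
The minimum achievable maximum is 5.

5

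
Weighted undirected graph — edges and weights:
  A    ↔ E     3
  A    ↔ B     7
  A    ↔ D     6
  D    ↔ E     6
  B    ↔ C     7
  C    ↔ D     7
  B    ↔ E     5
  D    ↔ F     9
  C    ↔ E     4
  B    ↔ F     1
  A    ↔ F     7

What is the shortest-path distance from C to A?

7

Comparing a few candidate routes:
C→E→A: 4 + 3 = 7
C→B→A: 7 + 7 = 14
C→D→A: 7 + 6 = 13
Shortest: 7.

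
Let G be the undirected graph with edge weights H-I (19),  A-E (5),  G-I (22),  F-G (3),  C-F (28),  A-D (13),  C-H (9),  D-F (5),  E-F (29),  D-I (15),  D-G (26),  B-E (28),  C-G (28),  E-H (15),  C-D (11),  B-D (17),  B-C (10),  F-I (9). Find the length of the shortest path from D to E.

Comparing a few candidate routes:
D→F→I→H→E: 5 + 9 + 19 + 15 = 48
D→F→E: 5 + 29 = 34
D→C→H→E: 11 + 9 + 15 = 35
D→B→E: 17 + 28 = 45
D→A→E: 13 + 5 = 18
The minimum is 18.

18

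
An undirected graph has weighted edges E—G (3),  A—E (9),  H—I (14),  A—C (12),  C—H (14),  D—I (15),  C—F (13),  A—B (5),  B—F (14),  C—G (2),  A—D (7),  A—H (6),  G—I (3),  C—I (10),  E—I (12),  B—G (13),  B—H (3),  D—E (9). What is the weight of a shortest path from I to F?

18

Checking several routes:
I → G → C → F: 3 + 2 + 13 = 18
I → E → G → C → F: 12 + 3 + 2 + 13 = 30
I → G → E → A → B → F: 3 + 3 + 9 + 5 + 14 = 34
I → H → B → F: 14 + 3 + 14 = 31
I → G → B → F: 3 + 13 + 14 = 30
I → C → F: 10 + 13 = 23
The minimum is 18.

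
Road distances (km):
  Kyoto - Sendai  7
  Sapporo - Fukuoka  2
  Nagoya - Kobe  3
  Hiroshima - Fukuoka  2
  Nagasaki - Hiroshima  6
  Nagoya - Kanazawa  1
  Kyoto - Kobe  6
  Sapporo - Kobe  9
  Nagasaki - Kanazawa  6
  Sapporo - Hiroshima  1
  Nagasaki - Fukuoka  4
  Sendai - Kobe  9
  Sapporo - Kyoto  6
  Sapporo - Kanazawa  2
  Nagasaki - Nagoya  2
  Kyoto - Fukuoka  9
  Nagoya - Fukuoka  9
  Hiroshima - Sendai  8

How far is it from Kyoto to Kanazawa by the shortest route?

8

Checking several routes:
Kyoto-Fukuoka-Hiroshima-Sapporo-Kanazawa: 9 + 2 + 1 + 2 = 14
Kyoto-Kobe-Nagoya-Kanazawa: 6 + 3 + 1 = 10
Kyoto-Fukuoka-Sapporo-Kanazawa: 9 + 2 + 2 = 13
Kyoto-Sapporo-Kanazawa: 6 + 2 = 8
Kyoto-Fukuoka-Nagasaki-Nagoya-Kanazawa: 9 + 4 + 2 + 1 = 16
Kyoto-Sapporo-Fukuoka-Nagasaki-Nagoya-Kanazawa: 6 + 2 + 4 + 2 + 1 = 15
Shortest: 8 km.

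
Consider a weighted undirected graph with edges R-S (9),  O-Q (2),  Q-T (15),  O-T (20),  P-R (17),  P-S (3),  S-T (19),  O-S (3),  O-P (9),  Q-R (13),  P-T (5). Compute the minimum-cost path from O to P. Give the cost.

Checking several routes:
O -> Q -> T -> P: 2 + 15 + 5 = 22
O -> S -> T -> P: 3 + 19 + 5 = 27
O -> P: 9
O -> Q -> R -> S -> P: 2 + 13 + 9 + 3 = 27
O -> T -> P: 20 + 5 = 25
O -> S -> P: 3 + 3 = 6
Best route has total 6.

6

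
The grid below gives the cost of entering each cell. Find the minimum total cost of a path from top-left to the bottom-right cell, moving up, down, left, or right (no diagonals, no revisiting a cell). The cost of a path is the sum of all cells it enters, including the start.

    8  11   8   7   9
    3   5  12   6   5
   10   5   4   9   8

42

Path (0,0) -> (1,0) -> (1,1) -> (2,1) -> (2,2) -> (2,3) -> (2,4): 8 + 3 + 5 + 5 + 4 + 9 + 8 = 42.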